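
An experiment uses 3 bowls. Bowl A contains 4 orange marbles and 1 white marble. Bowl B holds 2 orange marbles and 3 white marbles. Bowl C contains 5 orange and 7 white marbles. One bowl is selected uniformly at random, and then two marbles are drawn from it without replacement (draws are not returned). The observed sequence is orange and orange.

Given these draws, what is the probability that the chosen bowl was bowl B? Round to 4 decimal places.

The likelihood of the observed sequence under each hypothesis: P(data | bowl A) = (4/5)(3/4) = 3/5; P(data | bowl B) = (2/5)(1/4) = 1/10; P(data | bowl C) = (5/12)(4/11) = 5/33.
Multiplying each by its prior: 1/3 · 3/5 = 1/5, 1/3 · 1/10 = 1/30, 1/3 · 5/33 = 5/99; summing to 281/990.
By Bayes' rule, P(bowl B | data) = (1/30) / (281/990) = 33/281.

0.1174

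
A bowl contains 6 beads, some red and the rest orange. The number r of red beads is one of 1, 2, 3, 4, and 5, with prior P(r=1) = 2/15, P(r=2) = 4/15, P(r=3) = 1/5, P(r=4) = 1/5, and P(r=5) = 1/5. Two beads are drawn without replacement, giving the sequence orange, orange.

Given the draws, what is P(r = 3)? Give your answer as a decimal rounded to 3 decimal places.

0.161

The likelihood of the observed sequence under each hypothesis: P(data | r = 1) = (5/6)(4/5) = 2/3; P(data | r = 2) = (4/6)(3/5) = 2/5; P(data | r = 3) = (3/6)(2/5) = 1/5; P(data | r = 4) = (2/6)(1/5) = 1/15; P(data | r = 5) = (1/6)(0/5) = 0.
Weighting by the prior gives 2/15 · 2/3 = 4/45, 4/15 · 2/5 = 8/75, 1/5 · 1/5 = 1/25, 1/5 · 1/15 = 1/75, 1/5 · 0 = 0; summing to 56/225.
By Bayes' rule, P(r = 3 | data) = (1/25) / (56/225) = 9/56.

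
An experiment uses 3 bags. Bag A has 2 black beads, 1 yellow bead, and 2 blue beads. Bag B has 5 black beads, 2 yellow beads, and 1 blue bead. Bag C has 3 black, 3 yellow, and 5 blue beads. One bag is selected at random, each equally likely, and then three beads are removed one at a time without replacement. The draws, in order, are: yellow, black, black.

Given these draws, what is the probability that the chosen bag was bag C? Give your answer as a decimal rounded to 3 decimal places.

Under each hypothesis, the probability of the observed sequence is: P(data | bag A) = (1/5)(2/4)(1/3) = 0.033333; P(data | bag B) = (2/8)(5/7)(4/6) = 0.11905; P(data | bag C) = (3/11)(3/10)(2/9) = 0.018182.
The prior-weighted likelihoods are 1/3 · 0.033333 = 0.011111, 1/3 · 0.11905 = 0.039683, 1/3 · 0.018182 = 0.0060606; summing to 0.056854.
By Bayes' rule, P(bag C | data) = (0.0060606) / (0.056854) = 0.1066.

0.107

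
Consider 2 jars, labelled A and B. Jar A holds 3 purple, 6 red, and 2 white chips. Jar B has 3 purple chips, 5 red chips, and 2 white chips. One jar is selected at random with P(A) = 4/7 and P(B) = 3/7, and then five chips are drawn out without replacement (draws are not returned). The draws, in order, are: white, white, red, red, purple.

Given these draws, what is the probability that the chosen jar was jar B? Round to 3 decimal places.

Under each hypothesis, the probability of the observed sequence is: P(data | jar A) = (2/11)(1/10)(6/9)(5/8)(3/7) = 0.0032468; P(data | jar B) = (2/10)(1/9)(5/8)(4/7)(3/6) = 0.0039683.
Multiplying each by its prior: 4/7 · 0.0032468 = 0.0018553, 3/7 · 0.0039683 = 0.0017007; summing to 0.003556.
So P(jar B | data) = (0.0017007) / (0.003556) = 0.47826.

0.478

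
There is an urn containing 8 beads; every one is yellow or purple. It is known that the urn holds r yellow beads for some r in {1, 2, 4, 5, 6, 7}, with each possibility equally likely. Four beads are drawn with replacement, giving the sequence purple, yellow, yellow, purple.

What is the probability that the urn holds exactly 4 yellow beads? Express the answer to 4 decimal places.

The likelihood of the observed sequence under each hypothesis: P(data | r = 1) = (7/8)(1/8)(1/8)(7/8) = 0.011963; P(data | r = 2) = (6/8)(2/8)(2/8)(6/8) = 0.035156; P(data | r = 4) = (4/8)(4/8)(4/8)(4/8) = 0.0625; P(data | r = 5) = (3/8)(5/8)(5/8)(3/8) = 0.054932; P(data | r = 6) = (2/8)(6/8)(6/8)(2/8) = 0.035156; P(data | r = 7) = (1/8)(7/8)(7/8)(1/8) = 0.011963.
Weighting by the prior gives 1/6 · 0.011963 = 0.0019938, 1/6 · 0.035156 = 0.0058594, 1/6 · 0.0625 = 0.010417, 1/6 · 0.054932 = 0.0091553, 1/6 · 0.035156 = 0.0058594, 1/6 · 0.011963 = 0.0019938; these sum to 0.035278.
So P(r = 4 | data) = (0.010417) / (0.035278) = 0.29527.

0.2953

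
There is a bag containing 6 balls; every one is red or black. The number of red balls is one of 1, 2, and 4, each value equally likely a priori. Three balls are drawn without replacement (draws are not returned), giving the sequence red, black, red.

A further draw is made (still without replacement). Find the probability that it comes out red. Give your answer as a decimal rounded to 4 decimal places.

0.5000

Under each hypothesis, the probability of the observed sequence is: P(data | r = 1) = (1/6)(5/5)(0/4) = 0; P(data | r = 2) = (2/6)(4/5)(1/4) = 1/15; P(data | r = 4) = (4/6)(2/5)(3/4) = 1/5.
Weighting by the prior gives 1/3 · 0 = 0, 1/3 · 1/15 = 1/45, 1/3 · 1/5 = 1/15; summing to 4/45.
Normalising, the posterior is P(r = 1 | data) = 0, P(r = 2 | data) = 1/4, P(r = 4 | data) = 3/4.
So P(red next | data) = Σ P(red next | H) P(H | data) = (0)(1/4) + (2/3)(3/4) = 1/2.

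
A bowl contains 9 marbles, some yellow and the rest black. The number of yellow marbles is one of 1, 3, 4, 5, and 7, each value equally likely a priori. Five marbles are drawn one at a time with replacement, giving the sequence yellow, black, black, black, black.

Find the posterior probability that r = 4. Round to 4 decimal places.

0.2105

For each hypothesis, P(data | H) works out to: P(data | r = 1) = (1/9)(8/9)(8/9)(8/9)(8/9) = 0.069366; P(data | r = 3) = (3/9)(6/9)(6/9)(6/9)(6/9) = 0.065844; P(data | r = 4) = (4/9)(5/9)(5/9)(5/9)(5/9) = 0.042338; P(data | r = 5) = (5/9)(4/9)(4/9)(4/9)(4/9) = 0.021677; P(data | r = 7) = (7/9)(2/9)(2/9)(2/9)(2/9) = 0.0018967.
Multiplying each by its prior: 1/5 · 0.069366 = 0.013873, 1/5 · 0.065844 = 0.013169, 1/5 · 0.042338 = 0.0084675, 1/5 · 0.021677 = 0.0043354, 1/5 · 0.0018967 = 0.00037935; with total 0.040224.
Hence P(r = 4 | data) = (0.0084675) / (0.040224) = 0.21051.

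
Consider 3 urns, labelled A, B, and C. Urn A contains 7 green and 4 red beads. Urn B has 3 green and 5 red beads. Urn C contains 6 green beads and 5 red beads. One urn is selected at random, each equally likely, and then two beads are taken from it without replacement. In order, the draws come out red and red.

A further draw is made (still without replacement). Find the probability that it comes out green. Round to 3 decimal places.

0.594

For each hypothesis, P(data | H) works out to: P(data | urn A) = (4/11)(3/10) = 0.10909; P(data | urn B) = (5/8)(4/7) = 0.35714; P(data | urn C) = (5/11)(4/10) = 0.18182.
Weighting by the prior gives 1/3 · 0.10909 = 0.036364, 1/3 · 0.35714 = 0.11905, 1/3 · 0.18182 = 0.060606; these sum to 0.21602.
The posterior is then P(urn A | data) = 0.16834, P(urn B | data) = 0.5511, P(urn C | data) = 0.28056.
The predictive probability is P(green next | data) = (7/9)(0.16834) + (1/2)(0.5511) + (2/3)(0.28056) = 0.59352.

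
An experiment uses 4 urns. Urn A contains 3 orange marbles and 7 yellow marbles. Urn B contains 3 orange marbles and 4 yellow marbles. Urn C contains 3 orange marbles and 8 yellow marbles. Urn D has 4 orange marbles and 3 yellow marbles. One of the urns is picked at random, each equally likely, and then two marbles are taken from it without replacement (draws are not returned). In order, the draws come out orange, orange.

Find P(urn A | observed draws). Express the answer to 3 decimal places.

For each hypothesis, P(data | H) works out to: P(data | urn A) = (3/10)(2/9) = 1/15; P(data | urn B) = (3/7)(2/6) = 1/7; P(data | urn C) = (3/11)(2/10) = 3/55; P(data | urn D) = (4/7)(3/6) = 2/7.
Multiplying each by its prior: 1/4 · 1/15 = 1/60, 1/4 · 1/7 = 1/28, 1/4 · 3/55 = 3/220, 1/4 · 2/7 = 1/14; summing to 127/924.
By Bayes' rule, P(urn A | data) = (1/60) / (127/924) = 77/635.

0.121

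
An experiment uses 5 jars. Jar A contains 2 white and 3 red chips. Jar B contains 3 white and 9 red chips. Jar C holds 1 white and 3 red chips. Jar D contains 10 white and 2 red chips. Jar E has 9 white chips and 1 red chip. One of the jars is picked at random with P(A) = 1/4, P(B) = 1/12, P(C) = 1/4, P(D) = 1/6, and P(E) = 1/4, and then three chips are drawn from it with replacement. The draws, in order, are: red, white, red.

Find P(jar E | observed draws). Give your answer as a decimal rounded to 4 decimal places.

For each hypothesis, P(data | H) works out to: P(data | jar A) = (3/5)(2/5)(3/5) = 0.144; P(data | jar B) = (9/12)(3/12)(9/12) = 0.14062; P(data | jar C) = (3/4)(1/4)(3/4) = 0.14062; P(data | jar D) = (2/12)(10/12)(2/12) = 0.023148; P(data | jar E) = (1/10)(9/10)(1/10) = 0.009.
The prior-weighted likelihoods are 1/4 · 0.144 = 0.036, 1/12 · 0.14062 = 0.011719, 1/4 · 0.14062 = 0.035156, 1/6 · 0.023148 = 0.003858, 1/4 · 0.009 = 0.00225; these sum to 0.088983.
By Bayes' rule, P(jar E | data) = (0.00225) / (0.088983) = 0.025286.

0.0253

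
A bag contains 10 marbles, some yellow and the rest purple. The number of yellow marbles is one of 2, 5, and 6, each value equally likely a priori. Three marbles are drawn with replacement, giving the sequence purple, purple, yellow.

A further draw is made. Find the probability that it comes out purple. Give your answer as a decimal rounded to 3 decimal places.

0.583

For each hypothesis, P(data | H) works out to: P(data | r = 2) = (8/10)(8/10)(2/10) = 0.128; P(data | r = 5) = (5/10)(5/10)(5/10) = 0.125; P(data | r = 6) = (4/10)(4/10)(6/10) = 0.096.
Multiplying each by its prior: 1/3 · 0.128 = 0.042667, 1/3 · 0.125 = 0.041667, 1/3 · 0.096 = 0.032; summing to 0.11633.
Dividing through by the total gives posterior P(r = 2 | data) = 0.36676, P(r = 5 | data) = 0.35817, P(r = 6 | data) = 0.27507.
The predictive probability is P(purple next | data) = (4/5)(0.36676) + (1/2)(0.35817) + (2/5)(0.27507) = 0.58252.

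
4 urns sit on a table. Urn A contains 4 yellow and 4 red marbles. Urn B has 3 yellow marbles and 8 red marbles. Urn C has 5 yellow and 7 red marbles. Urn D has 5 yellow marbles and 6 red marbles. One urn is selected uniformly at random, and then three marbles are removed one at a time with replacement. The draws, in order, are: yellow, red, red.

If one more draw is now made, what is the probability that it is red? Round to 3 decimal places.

Compute the likelihood of the observed sequence for each case: P(data | urn A) = (4/8)(4/8)(4/8) = 0.125; P(data | urn B) = (3/11)(8/11)(8/11) = 0.14425; P(data | urn C) = (5/12)(7/12)(7/12) = 0.14178; P(data | urn D) = (5/11)(6/11)(6/11) = 0.13524.
Multiplying each by its prior: 1/4 · 0.125 = 0.03125, 1/4 · 0.14425 = 0.036063, 1/4 · 0.14178 = 0.035446, 1/4 · 0.13524 = 0.033809; summing to 0.13657.
Dividing through by the total gives posterior P(urn A | data) = 0.22882, P(urn B | data) = 0.26407, P(urn C | data) = 0.25955, P(urn D | data) = 0.24756.
So P(red next | data) = Σ P(red next | H) P(H | data) = (1/2)(0.22882) + (8/11)(0.26407) + (7/12)(0.25955) + (6/11)(0.24756) = 0.5929.

0.593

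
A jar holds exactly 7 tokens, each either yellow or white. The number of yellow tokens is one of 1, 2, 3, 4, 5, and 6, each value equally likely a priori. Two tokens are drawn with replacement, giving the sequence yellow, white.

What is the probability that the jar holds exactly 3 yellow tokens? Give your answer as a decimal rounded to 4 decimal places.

For each hypothesis, P(data | H) works out to: P(data | r = 1) = (1/7)(6/7) = 6/49; P(data | r = 2) = (2/7)(5/7) = 10/49; P(data | r = 3) = (3/7)(4/7) = 12/49; P(data | r = 4) = (4/7)(3/7) = 12/49; P(data | r = 5) = (5/7)(2/7) = 10/49; P(data | r = 6) = (6/7)(1/7) = 6/49.
The prior-weighted likelihoods are 1/6 · 6/49 = 1/49, 1/6 · 10/49 = 5/147, 1/6 · 12/49 = 2/49, 1/6 · 12/49 = 2/49, 1/6 · 10/49 = 5/147, 1/6 · 6/49 = 1/49; with total 4/21.
By Bayes' rule, P(r = 3 | data) = (2/49) / (4/21) = 3/14.

0.2143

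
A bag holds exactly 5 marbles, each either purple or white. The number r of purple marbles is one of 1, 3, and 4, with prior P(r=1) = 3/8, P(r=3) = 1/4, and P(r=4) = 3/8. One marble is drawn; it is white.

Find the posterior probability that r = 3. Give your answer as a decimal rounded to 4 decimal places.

0.2105

Compute the likelihood of this draw for each case: P(data | r = 1) = (4/5) = 4/5; P(data | r = 3) = (2/5) = 2/5; P(data | r = 4) = (1/5) = 1/5.
The prior-weighted likelihoods are 3/8 · 4/5 = 3/10, 1/4 · 2/5 = 1/10, 3/8 · 1/5 = 3/40; with total 19/40.
Therefore the posterior P(r = 3 | data) = (1/10) / (19/40) = 4/19.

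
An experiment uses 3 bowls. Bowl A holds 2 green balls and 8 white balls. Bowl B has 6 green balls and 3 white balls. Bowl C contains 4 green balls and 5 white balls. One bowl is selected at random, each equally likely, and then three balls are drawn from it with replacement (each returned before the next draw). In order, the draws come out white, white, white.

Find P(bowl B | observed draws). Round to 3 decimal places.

0.051

The likelihood of the observed sequence under each hypothesis: P(data | bowl A) = (8/10)(8/10)(8/10) = 0.512; P(data | bowl B) = (3/9)(3/9)(3/9) = 0.037037; P(data | bowl C) = (5/9)(5/9)(5/9) = 0.17147.
Multiplying each by its prior: 1/3 · 0.512 = 0.17067, 1/3 · 0.037037 = 0.012346, 1/3 · 0.17147 = 0.057156; with total 0.24017.
So P(bowl B | data) = (0.012346) / (0.24017) = 0.051404.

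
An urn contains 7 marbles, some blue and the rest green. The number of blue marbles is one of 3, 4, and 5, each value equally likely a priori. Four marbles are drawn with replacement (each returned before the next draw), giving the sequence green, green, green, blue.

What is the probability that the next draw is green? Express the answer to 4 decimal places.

0.4924

Compute the likelihood of the observed sequence for each case: P(data | r = 3) = (4/7)(4/7)(4/7)(3/7) = 0.079967; P(data | r = 4) = (3/7)(3/7)(3/7)(4/7) = 0.044981; P(data | r = 5) = (2/7)(2/7)(2/7)(5/7) = 0.01666.
The prior-weighted likelihoods are 1/3 · 0.079967 = 0.026656, 1/3 · 0.044981 = 0.014994, 1/3 · 0.01666 = 0.0055532; summing to 0.047203.
Dividing through by the total gives posterior P(r = 3 | data) = 0.56471, P(r = 4 | data) = 0.31765, P(r = 5 | data) = 0.11765.
Averaging over the posterior, P(green next | data) = (4/7)(0.56471) + (3/7)(0.31765) + (2/7)(0.11765) = 0.49244.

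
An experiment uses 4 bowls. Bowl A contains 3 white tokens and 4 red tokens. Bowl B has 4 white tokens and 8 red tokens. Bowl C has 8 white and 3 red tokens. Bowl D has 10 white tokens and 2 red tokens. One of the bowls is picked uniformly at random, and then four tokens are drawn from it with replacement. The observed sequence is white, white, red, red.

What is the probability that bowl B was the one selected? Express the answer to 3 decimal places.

The likelihood of the observed sequence under each hypothesis: P(data | bowl A) = (3/7)(3/7)(4/7)(4/7) = 0.059975; P(data | bowl B) = (4/12)(4/12)(8/12)(8/12) = 0.049383; P(data | bowl C) = (8/11)(8/11)(3/11)(3/11) = 0.039342; P(data | bowl D) = (10/12)(10/12)(2/12)(2/12) = 0.01929.
Weighting by the prior gives 1/4 · 0.059975 = 0.014994, 1/4 · 0.049383 = 0.012346, 1/4 · 0.039342 = 0.0098354, 1/4 · 0.01929 = 0.0048225; these sum to 0.041997.
So P(bowl B | data) = (0.012346) / (0.041997) = 0.29396.

0.294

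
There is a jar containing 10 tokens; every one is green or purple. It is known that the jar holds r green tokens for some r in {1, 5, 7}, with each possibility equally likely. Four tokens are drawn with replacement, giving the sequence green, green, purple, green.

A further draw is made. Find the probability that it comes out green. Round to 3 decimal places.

Under each hypothesis, the probability of the observed sequence is: P(data | r = 1) = (1/10)(1/10)(9/10)(1/10) = 0.0009; P(data | r = 5) = (5/10)(5/10)(5/10)(5/10) = 0.0625; P(data | r = 7) = (7/10)(7/10)(3/10)(7/10) = 0.1029.
The prior-weighted likelihoods are 1/3 · 0.0009 = 0.0003, 1/3 · 0.0625 = 0.020833, 1/3 · 0.1029 = 0.0343; these sum to 0.055433.
Normalising, the posterior is P(r = 1 | data) = 0.0054119, P(r = 5 | data) = 0.37583, P(r = 7 | data) = 0.61876.
So P(green next | data) = Σ P(green next | H) P(H | data) = (1/10)(0.0054119) + (1/2)(0.37583) + (7/10)(0.61876) = 0.62159.

0.622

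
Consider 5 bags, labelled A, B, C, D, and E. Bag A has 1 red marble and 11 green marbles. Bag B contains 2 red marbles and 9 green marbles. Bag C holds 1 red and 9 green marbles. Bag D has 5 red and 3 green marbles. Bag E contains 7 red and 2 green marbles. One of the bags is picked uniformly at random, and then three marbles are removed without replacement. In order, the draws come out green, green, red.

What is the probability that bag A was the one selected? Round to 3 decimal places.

For each hypothesis, P(data | H) works out to: P(data | bag A) = (11/12)(10/11)(1/10) = 0.083333; P(data | bag B) = (9/11)(8/10)(2/9) = 0.14545; P(data | bag C) = (9/10)(8/9)(1/8) = 0.1; P(data | bag D) = (3/8)(2/7)(5/6) = 0.089286; P(data | bag E) = (2/9)(1/8)(7/7) = 0.027778.
Weighting by the prior gives 1/5 · 0.083333 = 0.016667, 1/5 · 0.14545 = 0.029091, 1/5 · 0.1 = 0.02, 1/5 · 0.089286 = 0.017857, 1/5 · 0.027778 = 0.0055556; with total 0.08917.
Therefore the posterior P(bag A | data) = (0.016667) / (0.08917) = 0.18691.

0.187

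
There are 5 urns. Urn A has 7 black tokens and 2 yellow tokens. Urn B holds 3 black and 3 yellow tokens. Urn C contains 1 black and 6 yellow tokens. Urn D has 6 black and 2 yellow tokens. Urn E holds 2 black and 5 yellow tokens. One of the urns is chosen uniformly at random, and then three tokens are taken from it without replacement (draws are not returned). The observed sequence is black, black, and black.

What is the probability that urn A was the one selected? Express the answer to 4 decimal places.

0.5058

For each hypothesis, P(data | H) works out to: P(data | urn A) = (7/9)(6/8)(5/7) = 0.41667; P(data | urn B) = (3/6)(2/5)(1/4) = 0.05; P(data | urn C) = (1/7)(0/6) = 0; P(data | urn D) = (6/8)(5/7)(4/6) = 0.35714; P(data | urn E) = (2/7)(1/6)(0/5) = 0.
Weighting by the prior gives 1/5 · 0.41667 = 0.083333, 1/5 · 0.05 = 0.01, 1/5 · 0 = 0, 1/5 · 0.35714 = 0.071429, 1/5 · 0 = 0; summing to 0.16476.
So P(urn A | data) = (0.083333) / (0.16476) = 0.50578.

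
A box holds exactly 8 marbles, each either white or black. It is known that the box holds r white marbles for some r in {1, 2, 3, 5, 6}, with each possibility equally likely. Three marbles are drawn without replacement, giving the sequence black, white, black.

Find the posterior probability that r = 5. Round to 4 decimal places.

The likelihood of the observed sequence under each hypothesis: P(data | r = 1) = (7/8)(1/7)(6/6) = 1/8; P(data | r = 2) = (6/8)(2/7)(5/6) = 5/28; P(data | r = 3) = (5/8)(3/7)(4/6) = 5/28; P(data | r = 5) = (3/8)(5/7)(2/6) = 5/56; P(data | r = 6) = (2/8)(6/7)(1/6) = 1/28.
Weighting by the prior gives 1/5 · 1/8 = 1/40, 1/5 · 5/28 = 1/28, 1/5 · 5/28 = 1/28, 1/5 · 5/56 = 1/56, 1/5 · 1/28 = 1/140; summing to 17/140.
So P(r = 5 | data) = (1/56) / (17/140) = 5/34.

0.1471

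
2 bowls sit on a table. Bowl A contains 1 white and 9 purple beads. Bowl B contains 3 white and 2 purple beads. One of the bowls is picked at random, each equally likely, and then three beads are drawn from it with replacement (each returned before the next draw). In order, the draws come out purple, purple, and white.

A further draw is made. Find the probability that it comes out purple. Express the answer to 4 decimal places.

Compute the likelihood of the observed sequence for each case: P(data | bowl A) = (9/10)(9/10)(1/10) = 0.081; P(data | bowl B) = (2/5)(2/5)(3/5) = 0.096.
Weighting by the prior gives 1/2 · 0.081 = 0.0405, 1/2 · 0.096 = 0.048; summing to 0.0885.
Normalising, the posterior is P(bowl A | data) = 0.45763, P(bowl B | data) = 0.54237.
So P(purple next | data) = Σ P(purple next | H) P(H | data) = (9/10)(0.45763) + (2/5)(0.54237) = 0.62881.

0.6288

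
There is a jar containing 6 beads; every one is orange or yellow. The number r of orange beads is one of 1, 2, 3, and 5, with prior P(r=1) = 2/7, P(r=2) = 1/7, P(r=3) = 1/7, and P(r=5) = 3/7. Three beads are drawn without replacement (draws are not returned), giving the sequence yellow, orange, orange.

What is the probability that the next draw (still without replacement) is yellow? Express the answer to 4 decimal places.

Under each hypothesis, the probability of the observed sequence is: P(data | r = 1) = (5/6)(1/5)(0/4) = 0; P(data | r = 2) = (4/6)(2/5)(1/4) = 1/15; P(data | r = 3) = (3/6)(3/5)(2/4) = 3/20; P(data | r = 5) = (1/6)(5/5)(4/4) = 1/6.
The prior-weighted likelihoods are 2/7 · 0 = 0, 1/7 · 1/15 = 1/105, 1/7 · 3/20 = 3/140, 3/7 · 1/6 = 1/14; these sum to 43/420.
Normalising, the posterior is P(r = 1 | data) = 0, P(r = 2 | data) = 4/43, P(r = 3 | data) = 9/43, P(r = 5 | data) = 30/43.
The predictive probability is P(yellow next | data) = (1)(4/43) + (2/3)(9/43) + (0)(30/43) = 10/43.

0.2326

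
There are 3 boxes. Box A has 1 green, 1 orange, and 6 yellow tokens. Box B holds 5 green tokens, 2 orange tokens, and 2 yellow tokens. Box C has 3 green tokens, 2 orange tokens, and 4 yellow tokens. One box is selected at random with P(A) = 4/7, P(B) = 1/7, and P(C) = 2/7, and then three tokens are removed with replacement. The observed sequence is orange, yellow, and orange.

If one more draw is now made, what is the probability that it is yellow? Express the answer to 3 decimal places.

For each hypothesis, P(data | H) works out to: P(data | box A) = (1/8)(6/8)(1/8) = 0.011719; P(data | box B) = (2/9)(2/9)(2/9) = 0.010974; P(data | box C) = (2/9)(4/9)(2/9) = 0.021948.
The prior-weighted likelihoods are 4/7 · 0.011719 = 0.0066964, 1/7 · 0.010974 = 0.0015677, 2/7 · 0.021948 = 0.0062708; these sum to 0.014535.
Normalising, the posterior is P(box A | data) = 0.46071, P(box B | data) = 0.10786, P(box C | data) = 0.43143.
The predictive probability is P(yellow next | data) = (3/4)(0.46071) + (2/9)(0.10786) + (4/9)(0.43143) = 0.56125.

0.561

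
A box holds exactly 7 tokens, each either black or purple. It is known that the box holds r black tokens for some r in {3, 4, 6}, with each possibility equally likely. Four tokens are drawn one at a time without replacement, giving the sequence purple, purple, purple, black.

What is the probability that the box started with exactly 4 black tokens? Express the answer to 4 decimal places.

0.2500

Compute the likelihood of the observed sequence for each case: P(data | r = 3) = (4/7)(3/6)(2/5)(3/4) = 3/35; P(data | r = 4) = (3/7)(2/6)(1/5)(4/4) = 1/35; P(data | r = 6) = (1/7)(0/6) = 0.
Multiplying each by its prior: 1/3 · 3/35 = 1/35, 1/3 · 1/35 = 1/105, 1/3 · 0 = 0; summing to 4/105.
By Bayes' rule, P(r = 4 | data) = (1/105) / (4/105) = 1/4.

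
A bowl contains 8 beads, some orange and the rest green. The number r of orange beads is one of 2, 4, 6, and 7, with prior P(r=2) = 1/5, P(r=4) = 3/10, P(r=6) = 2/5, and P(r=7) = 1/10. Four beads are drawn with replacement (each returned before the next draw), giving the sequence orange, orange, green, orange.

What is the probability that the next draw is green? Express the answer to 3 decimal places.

0.317

For each hypothesis, P(data | H) works out to: P(data | r = 2) = (2/8)(2/8)(6/8)(2/8) = 0.011719; P(data | r = 4) = (4/8)(4/8)(4/8)(4/8) = 0.0625; P(data | r = 6) = (6/8)(6/8)(2/8)(6/8) = 0.10547; P(data | r = 7) = (7/8)(7/8)(1/8)(7/8) = 0.08374.
The prior-weighted likelihoods are 1/5 · 0.011719 = 0.0023437, 3/10 · 0.0625 = 0.01875, 2/5 · 0.10547 = 0.042188, 1/10 · 0.08374 = 0.008374; with total 0.071655.
The posterior is then P(r = 2 | data) = 0.032709, P(r = 4 | data) = 0.26167, P(r = 6 | data) = 0.58876, P(r = 7 | data) = 0.11687.
The predictive probability is P(green next | data) = (3/4)(0.032709) + (1/2)(0.26167) + (1/4)(0.58876) + (1/8)(0.11687) = 0.31716.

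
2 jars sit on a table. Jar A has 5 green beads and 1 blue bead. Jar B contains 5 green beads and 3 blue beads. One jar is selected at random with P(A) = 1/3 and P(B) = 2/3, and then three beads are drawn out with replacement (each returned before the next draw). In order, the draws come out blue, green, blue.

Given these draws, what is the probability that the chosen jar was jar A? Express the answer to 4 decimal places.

0.1164

For each hypothesis, P(data | H) works out to: P(data | jar A) = (1/6)(5/6)(1/6) = 0.023148; P(data | jar B) = (3/8)(5/8)(3/8) = 0.087891.
Weighting by the prior gives 1/3 · 0.023148 = 0.007716, 2/3 · 0.087891 = 0.058594; summing to 0.06631.
Hence P(jar A | data) = (0.007716) / (0.06631) = 0.11636.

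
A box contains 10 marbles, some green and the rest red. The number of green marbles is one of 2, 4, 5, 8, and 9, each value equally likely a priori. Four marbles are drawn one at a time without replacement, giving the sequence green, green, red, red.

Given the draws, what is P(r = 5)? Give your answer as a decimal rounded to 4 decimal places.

0.4065

For each hypothesis, P(data | H) works out to: P(data | r = 2) = (2/10)(1/9)(8/8)(7/7) = 0.022222; P(data | r = 4) = (4/10)(3/9)(6/8)(5/7) = 0.071429; P(data | r = 5) = (5/10)(4/9)(5/8)(4/7) = 0.079365; P(data | r = 8) = (8/10)(7/9)(2/8)(1/7) = 0.022222; P(data | r = 9) = (9/10)(8/9)(1/8)(0/7) = 0.
The prior-weighted likelihoods are 1/5 · 0.022222 = 0.0044444, 1/5 · 0.071429 = 0.014286, 1/5 · 0.079365 = 0.015873, 1/5 · 0.022222 = 0.0044444, 1/5 · 0 = 0; summing to 0.039048.
So P(r = 5 | data) = (0.015873) / (0.039048) = 0.4065.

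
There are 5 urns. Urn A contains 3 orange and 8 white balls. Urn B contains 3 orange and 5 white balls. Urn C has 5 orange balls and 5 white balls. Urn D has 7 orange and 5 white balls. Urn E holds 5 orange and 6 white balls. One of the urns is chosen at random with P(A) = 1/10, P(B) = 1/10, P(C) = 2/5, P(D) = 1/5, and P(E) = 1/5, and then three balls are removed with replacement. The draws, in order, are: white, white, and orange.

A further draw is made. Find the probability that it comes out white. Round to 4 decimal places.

Under each hypothesis, the probability of the observed sequence is: P(data | urn A) = (8/11)(8/11)(3/11) = 0.14425; P(data | urn B) = (5/8)(5/8)(3/8) = 0.14648; P(data | urn C) = (5/10)(5/10)(5/10) = 0.125; P(data | urn D) = (5/12)(5/12)(7/12) = 0.10127; P(data | urn E) = (6/11)(6/11)(5/11) = 0.13524.
Multiplying each by its prior: 1/10 · 0.14425 = 0.014425, 1/10 · 0.14648 = 0.014648, 2/5 · 0.125 = 0.05, 1/5 · 0.10127 = 0.020255, 1/5 · 0.13524 = 0.027047; with total 0.12638.
Dividing through by the total gives posterior P(urn A | data) = 0.11415, P(urn B | data) = 0.11591, P(urn C | data) = 0.39565, P(urn D | data) = 0.16027, P(urn E | data) = 0.21402.
So P(white next | data) = Σ P(white next | H) P(H | data) = (8/11)(0.11415) + (5/8)(0.11591) + (1/2)(0.39565) + (5/12)(0.16027) + (6/11)(0.21402) = 0.5368.

0.5368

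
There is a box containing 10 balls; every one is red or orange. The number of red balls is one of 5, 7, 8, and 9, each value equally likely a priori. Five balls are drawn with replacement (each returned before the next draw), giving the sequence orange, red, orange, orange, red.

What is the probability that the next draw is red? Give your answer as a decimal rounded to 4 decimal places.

The likelihood of the observed sequence under each hypothesis: P(data | r = 5) = (5/10)(5/10)(5/10)(5/10)(5/10) = 0.03125; P(data | r = 7) = (3/10)(7/10)(3/10)(3/10)(7/10) = 0.01323; P(data | r = 8) = (2/10)(8/10)(2/10)(2/10)(8/10) = 0.00512; P(data | r = 9) = (1/10)(9/10)(1/10)(1/10)(9/10) = 0.00081.
Weighting by the prior gives 1/4 · 0.03125 = 0.0078125, 1/4 · 0.01323 = 0.0033075, 1/4 · 0.00512 = 0.00128, 1/4 · 0.00081 = 0.0002025; with total 0.012603.
Normalising, the posterior is P(r = 5 | data) = 0.61992, P(r = 7 | data) = 0.26245, P(r = 8 | data) = 0.10157, P(r = 9 | data) = 0.016068.
Averaging over the posterior, P(red next | data) = (1/2)(0.61992) + (7/10)(0.26245) + (4/5)(0.10157) + (9/10)(0.016068) = 0.58939.

0.5894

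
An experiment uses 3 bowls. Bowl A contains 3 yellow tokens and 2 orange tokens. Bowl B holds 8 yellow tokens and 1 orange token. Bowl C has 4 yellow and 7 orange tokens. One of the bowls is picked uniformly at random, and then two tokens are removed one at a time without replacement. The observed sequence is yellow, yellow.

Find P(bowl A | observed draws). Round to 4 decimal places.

0.2528

The likelihood of the observed sequence under each hypothesis: P(data | bowl A) = (3/5)(2/4) = 3/10; P(data | bowl B) = (8/9)(7/8) = 7/9; P(data | bowl C) = (4/11)(3/10) = 6/55.
Weighting by the prior gives 1/3 · 3/10 = 1/10, 1/3 · 7/9 = 7/27, 1/3 · 6/55 = 2/55; with total 235/594.
So P(bowl A | data) = (1/10) / (235/594) = 297/1175.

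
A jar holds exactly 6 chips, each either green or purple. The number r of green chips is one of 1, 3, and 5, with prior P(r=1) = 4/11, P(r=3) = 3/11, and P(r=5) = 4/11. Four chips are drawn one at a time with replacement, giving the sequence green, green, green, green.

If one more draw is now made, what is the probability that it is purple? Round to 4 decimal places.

0.1971

The likelihood of the observed sequence under each hypothesis: P(data | r = 1) = (1/6)(1/6)(1/6)(1/6) = 0.0007716; P(data | r = 3) = (3/6)(3/6)(3/6)(3/6) = 0.0625; P(data | r = 5) = (5/6)(5/6)(5/6)(5/6) = 0.48225.
Multiplying each by its prior: 4/11 · 0.0007716 = 0.00028058, 3/11 · 0.0625 = 0.017045, 4/11 · 0.48225 = 0.17536; these sum to 0.19269.
Normalising, the posterior is P(r = 1 | data) = 0.0014561, P(r = 3 | data) = 0.08846, P(r = 5 | data) = 0.91008.
The predictive probability is P(purple next | data) = (5/6)(0.0014561) + (1/2)(0.08846) + (1/6)(0.91008) = 0.19712.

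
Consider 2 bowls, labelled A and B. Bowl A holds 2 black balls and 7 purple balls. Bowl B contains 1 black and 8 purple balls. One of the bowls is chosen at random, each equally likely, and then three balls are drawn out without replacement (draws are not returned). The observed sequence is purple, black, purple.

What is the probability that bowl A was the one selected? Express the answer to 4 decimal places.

0.6000

The likelihood of the observed sequence under each hypothesis: P(data | bowl A) = (7/9)(2/8)(6/7) = 1/6; P(data | bowl B) = (8/9)(1/8)(7/7) = 1/9.
Multiplying each by its prior: 1/2 · 1/6 = 1/12, 1/2 · 1/9 = 1/18; with total 5/36.
Therefore the posterior P(bowl A | data) = (1/12) / (5/36) = 3/5.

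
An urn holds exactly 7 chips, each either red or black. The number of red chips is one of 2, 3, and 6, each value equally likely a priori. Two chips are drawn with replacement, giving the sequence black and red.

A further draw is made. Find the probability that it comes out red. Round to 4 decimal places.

0.4694

Compute the likelihood of the observed sequence for each case: P(data | r = 2) = (5/7)(2/7) = 10/49; P(data | r = 3) = (4/7)(3/7) = 12/49; P(data | r = 6) = (1/7)(6/7) = 6/49.
Multiplying each by its prior: 1/3 · 10/49 = 10/147, 1/3 · 12/49 = 4/49, 1/3 · 6/49 = 2/49; these sum to 4/21.
The posterior is then P(r = 2 | data) = 5/14, P(r = 3 | data) = 3/7, P(r = 6 | data) = 3/14.
Averaging over the posterior, P(red next | data) = (2/7)(5/14) + (3/7)(3/7) + (6/7)(3/14) = 23/49.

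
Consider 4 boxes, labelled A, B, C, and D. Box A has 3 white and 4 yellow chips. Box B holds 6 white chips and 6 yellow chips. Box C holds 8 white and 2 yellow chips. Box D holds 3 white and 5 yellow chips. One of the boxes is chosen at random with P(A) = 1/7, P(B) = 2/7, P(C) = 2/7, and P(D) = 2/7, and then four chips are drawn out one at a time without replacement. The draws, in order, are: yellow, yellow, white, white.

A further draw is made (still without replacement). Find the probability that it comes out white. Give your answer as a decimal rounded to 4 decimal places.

Under each hypothesis, the probability of the observed sequence is: P(data | box A) = (4/7)(3/6)(3/5)(2/4) = 0.085714; P(data | box B) = (6/12)(5/11)(6/10)(5/9) = 0.075758; P(data | box C) = (2/10)(1/9)(8/8)(7/7) = 0.022222; P(data | box D) = (5/8)(4/7)(3/6)(2/5) = 0.071429.
The prior-weighted likelihoods are 1/7 · 0.085714 = 0.012245, 2/7 · 0.075758 = 0.021645, 2/7 · 0.022222 = 0.0063492, 2/7 · 0.071429 = 0.020408; summing to 0.060647.
Normalising, the posterior is P(box A | data) = 0.2019, P(box B | data) = 0.3569, P(box C | data) = 0.10469, P(box D | data) = 0.33651.
Averaging over the posterior, P(white next | data) = (1/3)(0.2019) + (1/2)(0.3569) + (1)(0.10469) + (1/4)(0.33651) = 0.43457.

0.4346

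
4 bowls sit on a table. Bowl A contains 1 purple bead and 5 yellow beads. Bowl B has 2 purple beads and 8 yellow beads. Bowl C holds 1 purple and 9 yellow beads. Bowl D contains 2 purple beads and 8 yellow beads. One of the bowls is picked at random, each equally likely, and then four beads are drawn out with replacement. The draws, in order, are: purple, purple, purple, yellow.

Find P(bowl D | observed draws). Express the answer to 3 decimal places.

Compute the likelihood of the observed sequence for each case: P(data | bowl A) = (1/6)(1/6)(1/6)(5/6) = 0.003858; P(data | bowl B) = (2/10)(2/10)(2/10)(8/10) = 0.0064; P(data | bowl C) = (1/10)(1/10)(1/10)(9/10) = 0.0009; P(data | bowl D) = (2/10)(2/10)(2/10)(8/10) = 0.0064.
Multiplying each by its prior: 1/4 · 0.003858 = 0.00096451, 1/4 · 0.0064 = 0.0016, 1/4 · 0.0009 = 0.000225, 1/4 · 0.0064 = 0.0016; these sum to 0.0043895.
Hence P(bowl D | data) = (0.0016) / (0.0043895) = 0.36451.

0.365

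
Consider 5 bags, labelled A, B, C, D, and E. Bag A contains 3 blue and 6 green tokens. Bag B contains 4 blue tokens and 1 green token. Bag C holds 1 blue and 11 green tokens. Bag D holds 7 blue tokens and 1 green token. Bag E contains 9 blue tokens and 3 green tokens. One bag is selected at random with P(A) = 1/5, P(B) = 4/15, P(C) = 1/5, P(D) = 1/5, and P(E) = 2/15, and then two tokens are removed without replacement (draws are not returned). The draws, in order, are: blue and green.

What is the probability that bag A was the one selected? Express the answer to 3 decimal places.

0.290

The likelihood of the observed sequence under each hypothesis: P(data | bag A) = (3/9)(6/8) = 0.25; P(data | bag B) = (4/5)(1/4) = 0.2; P(data | bag C) = (1/12)(11/11) = 0.083333; P(data | bag D) = (7/8)(1/7) = 0.125; P(data | bag E) = (9/12)(3/11) = 0.20455.
Multiplying each by its prior: 1/5 · 0.25 = 0.05, 4/15 · 0.2 = 0.053333, 1/5 · 0.083333 = 0.016667, 1/5 · 0.125 = 0.025, 2/15 · 0.20455 = 0.027273; with total 0.17227.
So P(bag A | data) = (0.05) / (0.17227) = 0.29024.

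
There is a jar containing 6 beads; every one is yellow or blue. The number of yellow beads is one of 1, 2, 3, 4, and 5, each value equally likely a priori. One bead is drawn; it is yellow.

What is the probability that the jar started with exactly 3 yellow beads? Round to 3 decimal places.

0.200

Compute the likelihood of this draw for each case: P(data | r = 1) = (1/6) = 1/6; P(data | r = 2) = (2/6) = 1/3; P(data | r = 3) = (3/6) = 1/2; P(data | r = 4) = (4/6) = 2/3; P(data | r = 5) = (5/6) = 5/6.
Multiplying each by its prior: 1/5 · 1/6 = 1/30, 1/5 · 1/3 = 1/15, 1/5 · 1/2 = 1/10, 1/5 · 2/3 = 2/15, 1/5 · 5/6 = 1/6; summing to 1/2.
Hence P(r = 3 | data) = (1/10) / (1/2) = 1/5.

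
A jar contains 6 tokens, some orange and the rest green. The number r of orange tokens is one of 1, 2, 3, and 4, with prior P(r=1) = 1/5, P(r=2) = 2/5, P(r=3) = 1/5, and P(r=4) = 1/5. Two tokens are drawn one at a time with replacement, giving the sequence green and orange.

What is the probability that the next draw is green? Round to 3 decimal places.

The likelihood of the observed sequence under each hypothesis: P(data | r = 1) = (5/6)(1/6) = 5/36; P(data | r = 2) = (4/6)(2/6) = 2/9; P(data | r = 3) = (3/6)(3/6) = 1/4; P(data | r = 4) = (2/6)(4/6) = 2/9.
The prior-weighted likelihoods are 1/5 · 5/36 = 1/36, 2/5 · 2/9 = 4/45, 1/5 · 1/4 = 1/20, 1/5 · 2/9 = 2/45; summing to 19/90.
Normalising, the posterior is P(r = 1 | data) = 5/38, P(r = 2 | data) = 8/19, P(r = 3 | data) = 9/38, P(r = 4 | data) = 4/19.
The predictive probability is P(green next | data) = (5/6)(5/38) + (2/3)(8/19) + (1/2)(9/38) + (1/3)(4/19) = 11/19.

0.579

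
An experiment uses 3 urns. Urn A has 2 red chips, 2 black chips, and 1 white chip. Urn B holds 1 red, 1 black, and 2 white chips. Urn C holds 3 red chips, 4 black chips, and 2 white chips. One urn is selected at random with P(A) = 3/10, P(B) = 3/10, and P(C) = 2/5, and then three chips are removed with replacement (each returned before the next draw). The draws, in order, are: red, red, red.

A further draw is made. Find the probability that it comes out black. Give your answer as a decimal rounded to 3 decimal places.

Compute the likelihood of the observed sequence for each case: P(data | urn A) = (2/5)(2/5)(2/5) = 0.064; P(data | urn B) = (1/4)(1/4)(1/4) = 0.015625; P(data | urn C) = (3/9)(3/9)(3/9) = 0.037037.
Weighting by the prior gives 3/10 · 0.064 = 0.0192, 3/10 · 0.015625 = 0.0046875, 2/5 · 0.037037 = 0.014815; with total 0.038702.
Normalising, the posterior is P(urn A | data) = 0.49609, P(urn B | data) = 0.12112, P(urn C | data) = 0.38279.
So P(black next | data) = Σ P(black next | H) P(H | data) = (2/5)(0.49609) + (1/4)(0.12112) + (4/9)(0.38279) = 0.39885.

0.399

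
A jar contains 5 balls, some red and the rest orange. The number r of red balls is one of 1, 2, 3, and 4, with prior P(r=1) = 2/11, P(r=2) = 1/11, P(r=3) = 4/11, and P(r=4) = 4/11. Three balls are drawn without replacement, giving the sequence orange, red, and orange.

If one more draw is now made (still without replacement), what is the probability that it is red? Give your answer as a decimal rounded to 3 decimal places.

0.500

The likelihood of the observed sequence under each hypothesis: P(data | r = 1) = (4/5)(1/4)(3/3) = 1/5; P(data | r = 2) = (3/5)(2/4)(2/3) = 1/5; P(data | r = 3) = (2/5)(3/4)(1/3) = 1/10; P(data | r = 4) = (1/5)(4/4)(0/3) = 0.
The prior-weighted likelihoods are 2/11 · 1/5 = 2/55, 1/11 · 1/5 = 1/55, 4/11 · 1/10 = 2/55, 4/11 · 0 = 0; these sum to 1/11.
Dividing through by the total gives posterior P(r = 1 | data) = 2/5, P(r = 2 | data) = 1/5, P(r = 3 | data) = 2/5, P(r = 4 | data) = 0.
Averaging over the posterior, P(red next | data) = (0)(2/5) + (1/2)(1/5) + (1)(2/5) = 1/2.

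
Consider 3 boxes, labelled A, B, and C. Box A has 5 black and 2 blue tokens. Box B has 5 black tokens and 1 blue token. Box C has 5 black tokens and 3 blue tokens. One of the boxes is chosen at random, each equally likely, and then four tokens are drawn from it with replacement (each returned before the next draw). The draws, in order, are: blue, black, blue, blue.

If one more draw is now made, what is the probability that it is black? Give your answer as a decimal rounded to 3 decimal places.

0.668

The likelihood of the observed sequence under each hypothesis: P(data | box A) = (2/7)(5/7)(2/7)(2/7) = 0.01666; P(data | box B) = (1/6)(5/6)(1/6)(1/6) = 0.003858; P(data | box C) = (3/8)(5/8)(3/8)(3/8) = 0.032959.
Weighting by the prior gives 1/3 · 0.01666 = 0.0055532, 1/3 · 0.003858 = 0.001286, 1/3 · 0.032959 = 0.010986; with total 0.017826.
The posterior is then P(box A | data) = 0.31153, P(box B | data) = 0.072144, P(box C | data) = 0.61632.
Averaging over the posterior, P(black next | data) = (5/7)(0.31153) + (5/6)(0.072144) + (5/8)(0.61632) = 0.66785.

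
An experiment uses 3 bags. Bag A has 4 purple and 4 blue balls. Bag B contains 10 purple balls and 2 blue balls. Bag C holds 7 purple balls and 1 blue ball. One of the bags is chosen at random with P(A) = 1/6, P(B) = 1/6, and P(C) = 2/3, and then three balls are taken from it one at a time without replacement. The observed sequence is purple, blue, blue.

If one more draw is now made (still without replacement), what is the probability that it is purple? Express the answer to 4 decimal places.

0.6384

Compute the likelihood of the observed sequence for each case: P(data | bag A) = (4/8)(4/7)(3/6) = 0.14286; P(data | bag B) = (10/12)(2/11)(1/10) = 0.015152; P(data | bag C) = (7/8)(1/7)(0/6) = 0.
Weighting by the prior gives 1/6 · 0.14286 = 0.02381, 1/6 · 0.015152 = 0.0025253, 2/3 · 0 = 0; these sum to 0.026335.
The posterior is then P(bag A | data) = 0.90411, P(bag B | data) = 0.09589, P(bag C | data) = 0.
So P(purple next | data) = Σ P(purple next | H) P(H | data) = (3/5)(0.90411) + (1)(0.09589) = 0.63836.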